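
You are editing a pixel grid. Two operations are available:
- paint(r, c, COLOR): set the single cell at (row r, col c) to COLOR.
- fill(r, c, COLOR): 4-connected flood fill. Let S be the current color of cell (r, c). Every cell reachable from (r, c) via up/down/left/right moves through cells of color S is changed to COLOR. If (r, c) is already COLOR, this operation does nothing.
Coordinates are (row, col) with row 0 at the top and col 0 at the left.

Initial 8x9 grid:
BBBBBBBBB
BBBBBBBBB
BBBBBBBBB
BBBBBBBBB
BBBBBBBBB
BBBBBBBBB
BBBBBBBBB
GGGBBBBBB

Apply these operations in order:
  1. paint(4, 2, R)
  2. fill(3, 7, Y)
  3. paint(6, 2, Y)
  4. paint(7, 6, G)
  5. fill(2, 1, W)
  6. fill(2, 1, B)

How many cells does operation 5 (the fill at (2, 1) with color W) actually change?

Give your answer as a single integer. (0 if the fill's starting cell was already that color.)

Answer: 67

Derivation:
After op 1 paint(4,2,R):
BBBBBBBBB
BBBBBBBBB
BBBBBBBBB
BBBBBBBBB
BBRBBBBBB
BBBBBBBBB
BBBBBBBBB
GGGBBBBBB
After op 2 fill(3,7,Y) [68 cells changed]:
YYYYYYYYY
YYYYYYYYY
YYYYYYYYY
YYYYYYYYY
YYRYYYYYY
YYYYYYYYY
YYYYYYYYY
GGGYYYYYY
After op 3 paint(6,2,Y):
YYYYYYYYY
YYYYYYYYY
YYYYYYYYY
YYYYYYYYY
YYRYYYYYY
YYYYYYYYY
YYYYYYYYY
GGGYYYYYY
After op 4 paint(7,6,G):
YYYYYYYYY
YYYYYYYYY
YYYYYYYYY
YYYYYYYYY
YYRYYYYYY
YYYYYYYYY
YYYYYYYYY
GGGYYYGYY
After op 5 fill(2,1,W) [67 cells changed]:
WWWWWWWWW
WWWWWWWWW
WWWWWWWWW
WWWWWWWWW
WWRWWWWWW
WWWWWWWWW
WWWWWWWWW
GGGWWWGWW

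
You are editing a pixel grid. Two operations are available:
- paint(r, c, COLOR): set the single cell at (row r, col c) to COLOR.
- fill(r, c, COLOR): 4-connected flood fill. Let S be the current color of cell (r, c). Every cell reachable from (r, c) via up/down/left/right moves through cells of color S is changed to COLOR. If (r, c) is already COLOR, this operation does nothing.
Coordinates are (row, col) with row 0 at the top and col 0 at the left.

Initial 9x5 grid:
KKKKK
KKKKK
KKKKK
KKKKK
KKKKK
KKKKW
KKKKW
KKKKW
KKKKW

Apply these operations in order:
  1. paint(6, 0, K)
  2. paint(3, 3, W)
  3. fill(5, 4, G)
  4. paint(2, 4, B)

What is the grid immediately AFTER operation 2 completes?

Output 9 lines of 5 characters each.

After op 1 paint(6,0,K):
KKKKK
KKKKK
KKKKK
KKKKK
KKKKK
KKKKW
KKKKW
KKKKW
KKKKW
After op 2 paint(3,3,W):
KKKKK
KKKKK
KKKKK
KKKWK
KKKKK
KKKKW
KKKKW
KKKKW
KKKKW

Answer: KKKKK
KKKKK
KKKKK
KKKWK
KKKKK
KKKKW
KKKKW
KKKKW
KKKKW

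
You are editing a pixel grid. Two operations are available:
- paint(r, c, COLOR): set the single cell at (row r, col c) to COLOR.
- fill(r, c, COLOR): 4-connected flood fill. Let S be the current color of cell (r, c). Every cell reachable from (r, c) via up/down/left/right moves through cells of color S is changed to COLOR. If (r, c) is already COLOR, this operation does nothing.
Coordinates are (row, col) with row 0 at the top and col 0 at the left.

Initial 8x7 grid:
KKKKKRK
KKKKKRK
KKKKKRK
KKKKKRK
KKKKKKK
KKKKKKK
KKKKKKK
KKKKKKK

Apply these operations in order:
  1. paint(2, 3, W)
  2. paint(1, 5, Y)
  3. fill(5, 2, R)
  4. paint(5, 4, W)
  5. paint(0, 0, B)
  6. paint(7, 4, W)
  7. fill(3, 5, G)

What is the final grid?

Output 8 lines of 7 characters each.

Answer: BGGGGGG
GGGGGYG
GGGWGGG
GGGGGGG
GGGGGGG
GGGGWGG
GGGGGGG
GGGGWGG

Derivation:
After op 1 paint(2,3,W):
KKKKKRK
KKKKKRK
KKKWKRK
KKKKKRK
KKKKKKK
KKKKKKK
KKKKKKK
KKKKKKK
After op 2 paint(1,5,Y):
KKKKKRK
KKKKKYK
KKKWKRK
KKKKKRK
KKKKKKK
KKKKKKK
KKKKKKK
KKKKKKK
After op 3 fill(5,2,R) [51 cells changed]:
RRRRRRR
RRRRRYR
RRRWRRR
RRRRRRR
RRRRRRR
RRRRRRR
RRRRRRR
RRRRRRR
After op 4 paint(5,4,W):
RRRRRRR
RRRRRYR
RRRWRRR
RRRRRRR
RRRRRRR
RRRRWRR
RRRRRRR
RRRRRRR
After op 5 paint(0,0,B):
BRRRRRR
RRRRRYR
RRRWRRR
RRRRRRR
RRRRRRR
RRRRWRR
RRRRRRR
RRRRRRR
After op 6 paint(7,4,W):
BRRRRRR
RRRRRYR
RRRWRRR
RRRRRRR
RRRRRRR
RRRRWRR
RRRRRRR
RRRRWRR
After op 7 fill(3,5,G) [51 cells changed]:
BGGGGGG
GGGGGYG
GGGWGGG
GGGGGGG
GGGGGGG
GGGGWGG
GGGGGGG
GGGGWGG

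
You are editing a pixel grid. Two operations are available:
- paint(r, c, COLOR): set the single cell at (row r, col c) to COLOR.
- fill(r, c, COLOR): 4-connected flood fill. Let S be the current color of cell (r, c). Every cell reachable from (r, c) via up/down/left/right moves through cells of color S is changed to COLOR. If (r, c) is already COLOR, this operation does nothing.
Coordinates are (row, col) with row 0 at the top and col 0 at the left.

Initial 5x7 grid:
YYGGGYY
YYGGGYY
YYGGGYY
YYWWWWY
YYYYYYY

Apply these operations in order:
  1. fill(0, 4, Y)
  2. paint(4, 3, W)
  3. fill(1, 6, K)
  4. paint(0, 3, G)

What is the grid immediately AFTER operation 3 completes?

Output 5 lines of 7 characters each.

After op 1 fill(0,4,Y) [9 cells changed]:
YYYYYYY
YYYYYYY
YYYYYYY
YYWWWWY
YYYYYYY
After op 2 paint(4,3,W):
YYYYYYY
YYYYYYY
YYYYYYY
YYWWWWY
YYYWYYY
After op 3 fill(1,6,K) [30 cells changed]:
KKKKKKK
KKKKKKK
KKKKKKK
KKWWWWK
KKKWKKK

Answer: KKKKKKK
KKKKKKK
KKKKKKK
KKWWWWK
KKKWKKK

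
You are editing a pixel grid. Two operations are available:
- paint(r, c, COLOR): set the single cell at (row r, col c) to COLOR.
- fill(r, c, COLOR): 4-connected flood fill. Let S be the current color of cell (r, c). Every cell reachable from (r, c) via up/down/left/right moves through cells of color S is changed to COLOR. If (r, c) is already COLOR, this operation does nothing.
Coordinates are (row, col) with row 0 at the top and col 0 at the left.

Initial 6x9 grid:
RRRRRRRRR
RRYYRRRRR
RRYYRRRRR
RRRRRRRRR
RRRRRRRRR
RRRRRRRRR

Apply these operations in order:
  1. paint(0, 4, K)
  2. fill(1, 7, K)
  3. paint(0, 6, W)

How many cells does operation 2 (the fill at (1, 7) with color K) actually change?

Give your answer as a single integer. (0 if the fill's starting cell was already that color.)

Answer: 49

Derivation:
After op 1 paint(0,4,K):
RRRRKRRRR
RRYYRRRRR
RRYYRRRRR
RRRRRRRRR
RRRRRRRRR
RRRRRRRRR
After op 2 fill(1,7,K) [49 cells changed]:
KKKKKKKKK
KKYYKKKKK
KKYYKKKKK
KKKKKKKKK
KKKKKKKKK
KKKKKKKKK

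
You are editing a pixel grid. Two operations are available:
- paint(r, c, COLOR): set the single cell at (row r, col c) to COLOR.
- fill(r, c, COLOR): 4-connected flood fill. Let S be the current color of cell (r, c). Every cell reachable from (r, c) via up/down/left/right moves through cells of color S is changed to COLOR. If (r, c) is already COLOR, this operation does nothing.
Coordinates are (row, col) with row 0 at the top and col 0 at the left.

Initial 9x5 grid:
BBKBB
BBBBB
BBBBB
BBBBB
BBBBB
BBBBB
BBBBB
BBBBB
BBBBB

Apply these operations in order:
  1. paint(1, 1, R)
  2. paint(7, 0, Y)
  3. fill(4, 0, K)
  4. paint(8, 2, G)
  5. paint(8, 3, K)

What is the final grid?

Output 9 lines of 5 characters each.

After op 1 paint(1,1,R):
BBKBB
BRBBB
BBBBB
BBBBB
BBBBB
BBBBB
BBBBB
BBBBB
BBBBB
After op 2 paint(7,0,Y):
BBKBB
BRBBB
BBBBB
BBBBB
BBBBB
BBBBB
BBBBB
YBBBB
BBBBB
After op 3 fill(4,0,K) [42 cells changed]:
KKKKK
KRKKK
KKKKK
KKKKK
KKKKK
KKKKK
KKKKK
YKKKK
KKKKK
After op 4 paint(8,2,G):
KKKKK
KRKKK
KKKKK
KKKKK
KKKKK
KKKKK
KKKKK
YKKKK
KKGKK
After op 5 paint(8,3,K):
KKKKK
KRKKK
KKKKK
KKKKK
KKKKK
KKKKK
KKKKK
YKKKK
KKGKK

Answer: KKKKK
KRKKK
KKKKK
KKKKK
KKKKK
KKKKK
KKKKK
YKKKK
KKGKK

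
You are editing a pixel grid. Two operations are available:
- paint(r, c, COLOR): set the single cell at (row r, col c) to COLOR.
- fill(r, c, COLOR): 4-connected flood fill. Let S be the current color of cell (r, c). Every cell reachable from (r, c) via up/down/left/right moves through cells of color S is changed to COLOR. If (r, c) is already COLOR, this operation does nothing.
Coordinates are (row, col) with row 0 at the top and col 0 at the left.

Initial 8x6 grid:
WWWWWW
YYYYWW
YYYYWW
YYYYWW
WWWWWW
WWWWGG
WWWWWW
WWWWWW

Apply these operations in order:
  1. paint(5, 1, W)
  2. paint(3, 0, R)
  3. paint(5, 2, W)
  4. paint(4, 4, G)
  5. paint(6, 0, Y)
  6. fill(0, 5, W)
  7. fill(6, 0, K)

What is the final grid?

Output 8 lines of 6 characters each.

After op 1 paint(5,1,W):
WWWWWW
YYYYWW
YYYYWW
YYYYWW
WWWWWW
WWWWGG
WWWWWW
WWWWWW
After op 2 paint(3,0,R):
WWWWWW
YYYYWW
YYYYWW
RYYYWW
WWWWWW
WWWWGG
WWWWWW
WWWWWW
After op 3 paint(5,2,W):
WWWWWW
YYYYWW
YYYYWW
RYYYWW
WWWWWW
WWWWGG
WWWWWW
WWWWWW
After op 4 paint(4,4,G):
WWWWWW
YYYYWW
YYYYWW
RYYYWW
WWWWGW
WWWWGG
WWWWWW
WWWWWW
After op 5 paint(6,0,Y):
WWWWWW
YYYYWW
YYYYWW
RYYYWW
WWWWGW
WWWWGG
YWWWWW
WWWWWW
After op 6 fill(0,5,W) [0 cells changed]:
WWWWWW
YYYYWW
YYYYWW
RYYYWW
WWWWGW
WWWWGG
YWWWWW
WWWWWW
After op 7 fill(6,0,K) [1 cells changed]:
WWWWWW
YYYYWW
YYYYWW
RYYYWW
WWWWGW
WWWWGG
KWWWWW
WWWWWW

Answer: WWWWWW
YYYYWW
YYYYWW
RYYYWW
WWWWGW
WWWWGG
KWWWWW
WWWWWW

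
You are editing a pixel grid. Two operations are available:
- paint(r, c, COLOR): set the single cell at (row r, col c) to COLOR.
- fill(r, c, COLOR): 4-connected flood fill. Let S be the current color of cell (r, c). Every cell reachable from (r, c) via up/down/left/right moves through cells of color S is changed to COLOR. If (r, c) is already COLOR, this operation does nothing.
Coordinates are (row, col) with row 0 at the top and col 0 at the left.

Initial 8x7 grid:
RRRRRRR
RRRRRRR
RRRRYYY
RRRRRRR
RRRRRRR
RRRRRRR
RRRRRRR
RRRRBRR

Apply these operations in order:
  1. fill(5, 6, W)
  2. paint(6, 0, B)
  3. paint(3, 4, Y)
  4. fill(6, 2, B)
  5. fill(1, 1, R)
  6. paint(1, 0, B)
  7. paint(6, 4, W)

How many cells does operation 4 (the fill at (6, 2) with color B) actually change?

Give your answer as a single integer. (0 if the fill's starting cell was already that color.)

Answer: 50

Derivation:
After op 1 fill(5,6,W) [52 cells changed]:
WWWWWWW
WWWWWWW
WWWWYYY
WWWWWWW
WWWWWWW
WWWWWWW
WWWWWWW
WWWWBWW
After op 2 paint(6,0,B):
WWWWWWW
WWWWWWW
WWWWYYY
WWWWWWW
WWWWWWW
WWWWWWW
BWWWWWW
WWWWBWW
After op 3 paint(3,4,Y):
WWWWWWW
WWWWWWW
WWWWYYY
WWWWYWW
WWWWWWW
WWWWWWW
BWWWWWW
WWWWBWW
After op 4 fill(6,2,B) [50 cells changed]:
BBBBBBB
BBBBBBB
BBBBYYY
BBBBYBB
BBBBBBB
BBBBBBB
BBBBBBB
BBBBBBB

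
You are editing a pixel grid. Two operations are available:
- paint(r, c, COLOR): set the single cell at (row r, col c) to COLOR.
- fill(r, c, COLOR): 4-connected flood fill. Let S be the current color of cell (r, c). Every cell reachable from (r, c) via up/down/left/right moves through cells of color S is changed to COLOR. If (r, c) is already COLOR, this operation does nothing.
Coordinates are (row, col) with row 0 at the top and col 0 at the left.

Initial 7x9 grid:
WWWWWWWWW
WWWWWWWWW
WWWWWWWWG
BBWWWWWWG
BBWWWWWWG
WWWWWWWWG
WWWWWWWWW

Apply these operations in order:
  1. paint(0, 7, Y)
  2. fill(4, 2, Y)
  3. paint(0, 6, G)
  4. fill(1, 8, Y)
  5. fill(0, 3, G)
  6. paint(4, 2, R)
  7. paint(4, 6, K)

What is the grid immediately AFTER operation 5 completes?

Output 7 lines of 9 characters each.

Answer: GGGGGGGGG
GGGGGGGGG
GGGGGGGGG
BBGGGGGGG
BBGGGGGGG
GGGGGGGGG
GGGGGGGGG

Derivation:
After op 1 paint(0,7,Y):
WWWWWWWYW
WWWWWWWWW
WWWWWWWWG
BBWWWWWWG
BBWWWWWWG
WWWWWWWWG
WWWWWWWWW
After op 2 fill(4,2,Y) [54 cells changed]:
YYYYYYYYY
YYYYYYYYY
YYYYYYYYG
BBYYYYYYG
BBYYYYYYG
YYYYYYYYG
YYYYYYYYY
After op 3 paint(0,6,G):
YYYYYYGYY
YYYYYYYYY
YYYYYYYYG
BBYYYYYYG
BBYYYYYYG
YYYYYYYYG
YYYYYYYYY
After op 4 fill(1,8,Y) [0 cells changed]:
YYYYYYGYY
YYYYYYYYY
YYYYYYYYG
BBYYYYYYG
BBYYYYYYG
YYYYYYYYG
YYYYYYYYY
After op 5 fill(0,3,G) [54 cells changed]:
GGGGGGGGG
GGGGGGGGG
GGGGGGGGG
BBGGGGGGG
BBGGGGGGG
GGGGGGGGG
GGGGGGGGG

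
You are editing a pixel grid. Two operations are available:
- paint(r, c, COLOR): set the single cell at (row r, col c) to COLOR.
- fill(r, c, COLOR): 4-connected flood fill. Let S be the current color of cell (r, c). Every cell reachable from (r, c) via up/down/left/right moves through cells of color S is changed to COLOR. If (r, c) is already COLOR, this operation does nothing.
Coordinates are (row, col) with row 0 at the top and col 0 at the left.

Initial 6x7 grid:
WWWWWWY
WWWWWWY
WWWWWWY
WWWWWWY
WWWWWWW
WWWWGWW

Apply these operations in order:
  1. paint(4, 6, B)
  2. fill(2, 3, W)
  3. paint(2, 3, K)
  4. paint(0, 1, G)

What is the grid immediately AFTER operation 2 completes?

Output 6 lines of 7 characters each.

After op 1 paint(4,6,B):
WWWWWWY
WWWWWWY
WWWWWWY
WWWWWWY
WWWWWWB
WWWWGWW
After op 2 fill(2,3,W) [0 cells changed]:
WWWWWWY
WWWWWWY
WWWWWWY
WWWWWWY
WWWWWWB
WWWWGWW

Answer: WWWWWWY
WWWWWWY
WWWWWWY
WWWWWWY
WWWWWWB
WWWWGWW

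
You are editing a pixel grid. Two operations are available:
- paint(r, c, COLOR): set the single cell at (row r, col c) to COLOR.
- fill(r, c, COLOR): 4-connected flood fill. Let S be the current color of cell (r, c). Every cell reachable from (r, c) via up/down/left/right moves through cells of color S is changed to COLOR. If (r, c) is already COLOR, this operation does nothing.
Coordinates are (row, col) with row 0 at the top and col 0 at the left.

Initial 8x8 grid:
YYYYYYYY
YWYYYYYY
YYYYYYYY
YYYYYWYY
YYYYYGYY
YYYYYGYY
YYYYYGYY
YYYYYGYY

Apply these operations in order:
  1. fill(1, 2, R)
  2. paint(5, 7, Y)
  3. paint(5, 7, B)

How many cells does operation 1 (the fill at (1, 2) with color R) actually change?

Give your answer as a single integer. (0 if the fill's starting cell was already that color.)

Answer: 58

Derivation:
After op 1 fill(1,2,R) [58 cells changed]:
RRRRRRRR
RWRRRRRR
RRRRRRRR
RRRRRWRR
RRRRRGRR
RRRRRGRR
RRRRRGRR
RRRRRGRR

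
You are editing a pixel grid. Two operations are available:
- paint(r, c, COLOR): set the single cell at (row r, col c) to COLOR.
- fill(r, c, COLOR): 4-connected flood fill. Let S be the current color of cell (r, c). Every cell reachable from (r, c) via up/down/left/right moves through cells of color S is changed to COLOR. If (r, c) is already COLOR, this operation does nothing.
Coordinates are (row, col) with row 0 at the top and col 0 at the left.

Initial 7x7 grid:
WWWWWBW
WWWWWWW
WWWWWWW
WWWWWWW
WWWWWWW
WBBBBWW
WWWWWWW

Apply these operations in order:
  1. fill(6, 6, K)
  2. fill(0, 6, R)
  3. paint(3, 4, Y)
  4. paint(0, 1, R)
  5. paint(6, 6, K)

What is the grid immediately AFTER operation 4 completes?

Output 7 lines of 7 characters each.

Answer: RRRRRBR
RRRRRRR
RRRRRRR
RRRRYRR
RRRRRRR
RBBBBRR
RRRRRRR

Derivation:
After op 1 fill(6,6,K) [44 cells changed]:
KKKKKBK
KKKKKKK
KKKKKKK
KKKKKKK
KKKKKKK
KBBBBKK
KKKKKKK
After op 2 fill(0,6,R) [44 cells changed]:
RRRRRBR
RRRRRRR
RRRRRRR
RRRRRRR
RRRRRRR
RBBBBRR
RRRRRRR
After op 3 paint(3,4,Y):
RRRRRBR
RRRRRRR
RRRRRRR
RRRRYRR
RRRRRRR
RBBBBRR
RRRRRRR
After op 4 paint(0,1,R):
RRRRRBR
RRRRRRR
RRRRRRR
RRRRYRR
RRRRRRR
RBBBBRR
RRRRRRR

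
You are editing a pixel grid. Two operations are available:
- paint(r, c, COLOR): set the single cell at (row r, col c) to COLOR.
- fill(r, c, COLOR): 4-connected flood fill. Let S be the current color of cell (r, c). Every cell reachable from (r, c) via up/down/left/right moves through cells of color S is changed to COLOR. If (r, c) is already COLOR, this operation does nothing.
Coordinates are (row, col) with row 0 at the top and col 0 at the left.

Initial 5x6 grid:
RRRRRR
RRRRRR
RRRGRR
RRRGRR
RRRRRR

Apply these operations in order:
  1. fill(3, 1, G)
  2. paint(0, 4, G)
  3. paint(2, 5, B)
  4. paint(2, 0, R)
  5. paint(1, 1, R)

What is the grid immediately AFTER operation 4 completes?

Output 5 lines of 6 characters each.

Answer: GGGGGG
GGGGGG
RGGGGB
GGGGGG
GGGGGG

Derivation:
After op 1 fill(3,1,G) [28 cells changed]:
GGGGGG
GGGGGG
GGGGGG
GGGGGG
GGGGGG
After op 2 paint(0,4,G):
GGGGGG
GGGGGG
GGGGGG
GGGGGG
GGGGGG
After op 3 paint(2,5,B):
GGGGGG
GGGGGG
GGGGGB
GGGGGG
GGGGGG
After op 4 paint(2,0,R):
GGGGGG
GGGGGG
RGGGGB
GGGGGG
GGGGGG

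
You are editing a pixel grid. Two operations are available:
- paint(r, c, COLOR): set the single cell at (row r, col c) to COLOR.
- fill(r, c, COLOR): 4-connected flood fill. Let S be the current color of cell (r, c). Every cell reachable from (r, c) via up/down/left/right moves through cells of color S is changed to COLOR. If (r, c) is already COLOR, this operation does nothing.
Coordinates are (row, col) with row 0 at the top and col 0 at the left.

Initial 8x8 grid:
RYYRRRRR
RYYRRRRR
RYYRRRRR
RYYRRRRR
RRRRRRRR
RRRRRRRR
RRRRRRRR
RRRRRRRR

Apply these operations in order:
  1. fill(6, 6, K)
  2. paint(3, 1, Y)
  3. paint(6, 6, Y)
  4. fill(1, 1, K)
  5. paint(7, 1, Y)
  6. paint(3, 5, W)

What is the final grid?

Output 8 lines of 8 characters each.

Answer: KKKKKKKK
KKKKKKKK
KKKKKKKK
KKKKKWKK
KKKKKKKK
KKKKKKKK
KKKKKKYK
KYKKKKKK

Derivation:
After op 1 fill(6,6,K) [56 cells changed]:
KYYKKKKK
KYYKKKKK
KYYKKKKK
KYYKKKKK
KKKKKKKK
KKKKKKKK
KKKKKKKK
KKKKKKKK
After op 2 paint(3,1,Y):
KYYKKKKK
KYYKKKKK
KYYKKKKK
KYYKKKKK
KKKKKKKK
KKKKKKKK
KKKKKKKK
KKKKKKKK
After op 3 paint(6,6,Y):
KYYKKKKK
KYYKKKKK
KYYKKKKK
KYYKKKKK
KKKKKKKK
KKKKKKKK
KKKKKKYK
KKKKKKKK
After op 4 fill(1,1,K) [8 cells changed]:
KKKKKKKK
KKKKKKKK
KKKKKKKK
KKKKKKKK
KKKKKKKK
KKKKKKKK
KKKKKKYK
KKKKKKKK
After op 5 paint(7,1,Y):
KKKKKKKK
KKKKKKKK
KKKKKKKK
KKKKKKKK
KKKKKKKK
KKKKKKKK
KKKKKKYK
KYKKKKKK
After op 6 paint(3,5,W):
KKKKKKKK
KKKKKKKK
KKKKKKKK
KKKKKWKK
KKKKKKKK
KKKKKKKK
KKKKKKYK
KYKKKKKK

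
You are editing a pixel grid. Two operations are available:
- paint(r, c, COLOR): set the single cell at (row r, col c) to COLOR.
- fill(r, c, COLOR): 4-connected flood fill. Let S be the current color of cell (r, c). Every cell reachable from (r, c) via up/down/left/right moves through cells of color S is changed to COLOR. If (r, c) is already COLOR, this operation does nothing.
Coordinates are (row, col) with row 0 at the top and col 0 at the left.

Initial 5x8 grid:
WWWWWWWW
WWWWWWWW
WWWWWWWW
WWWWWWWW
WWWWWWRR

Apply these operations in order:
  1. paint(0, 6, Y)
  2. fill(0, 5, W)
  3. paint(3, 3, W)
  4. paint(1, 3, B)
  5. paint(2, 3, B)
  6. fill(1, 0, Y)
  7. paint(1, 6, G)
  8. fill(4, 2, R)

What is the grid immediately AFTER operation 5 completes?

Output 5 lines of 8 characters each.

After op 1 paint(0,6,Y):
WWWWWWYW
WWWWWWWW
WWWWWWWW
WWWWWWWW
WWWWWWRR
After op 2 fill(0,5,W) [0 cells changed]:
WWWWWWYW
WWWWWWWW
WWWWWWWW
WWWWWWWW
WWWWWWRR
After op 3 paint(3,3,W):
WWWWWWYW
WWWWWWWW
WWWWWWWW
WWWWWWWW
WWWWWWRR
After op 4 paint(1,3,B):
WWWWWWYW
WWWBWWWW
WWWWWWWW
WWWWWWWW
WWWWWWRR
After op 5 paint(2,3,B):
WWWWWWYW
WWWBWWWW
WWWBWWWW
WWWWWWWW
WWWWWWRR

Answer: WWWWWWYW
WWWBWWWW
WWWBWWWW
WWWWWWWW
WWWWWWRR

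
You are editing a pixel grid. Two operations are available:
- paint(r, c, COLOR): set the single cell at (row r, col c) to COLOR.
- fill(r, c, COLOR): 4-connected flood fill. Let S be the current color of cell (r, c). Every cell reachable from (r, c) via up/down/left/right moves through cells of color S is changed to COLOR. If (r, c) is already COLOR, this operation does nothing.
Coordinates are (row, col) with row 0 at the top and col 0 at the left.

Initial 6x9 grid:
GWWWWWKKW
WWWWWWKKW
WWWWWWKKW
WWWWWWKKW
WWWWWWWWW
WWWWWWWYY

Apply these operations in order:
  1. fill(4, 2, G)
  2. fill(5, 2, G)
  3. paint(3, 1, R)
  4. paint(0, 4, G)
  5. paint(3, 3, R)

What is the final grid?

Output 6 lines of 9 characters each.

Answer: GGGGGGKKG
GGGGGGKKG
GGGGGGKKG
GRGRGGKKG
GGGGGGGGG
GGGGGGGYY

Derivation:
After op 1 fill(4,2,G) [43 cells changed]:
GGGGGGKKG
GGGGGGKKG
GGGGGGKKG
GGGGGGKKG
GGGGGGGGG
GGGGGGGYY
After op 2 fill(5,2,G) [0 cells changed]:
GGGGGGKKG
GGGGGGKKG
GGGGGGKKG
GGGGGGKKG
GGGGGGGGG
GGGGGGGYY
After op 3 paint(3,1,R):
GGGGGGKKG
GGGGGGKKG
GGGGGGKKG
GRGGGGKKG
GGGGGGGGG
GGGGGGGYY
After op 4 paint(0,4,G):
GGGGGGKKG
GGGGGGKKG
GGGGGGKKG
GRGGGGKKG
GGGGGGGGG
GGGGGGGYY
After op 5 paint(3,3,R):
GGGGGGKKG
GGGGGGKKG
GGGGGGKKG
GRGRGGKKG
GGGGGGGGG
GGGGGGGYY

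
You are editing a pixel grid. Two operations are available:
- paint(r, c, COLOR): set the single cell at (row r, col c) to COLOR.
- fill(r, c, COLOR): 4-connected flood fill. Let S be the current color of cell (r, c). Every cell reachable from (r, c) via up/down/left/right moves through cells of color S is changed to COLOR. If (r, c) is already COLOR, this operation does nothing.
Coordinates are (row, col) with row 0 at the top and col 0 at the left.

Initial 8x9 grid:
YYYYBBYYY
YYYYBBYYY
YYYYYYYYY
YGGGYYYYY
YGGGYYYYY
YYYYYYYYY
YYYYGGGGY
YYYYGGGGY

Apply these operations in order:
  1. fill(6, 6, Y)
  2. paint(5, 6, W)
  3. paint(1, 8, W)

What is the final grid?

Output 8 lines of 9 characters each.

Answer: YYYYBBYYY
YYYYBBYYW
YYYYYYYYY
YGGGYYYYY
YGGGYYYYY
YYYYYYWYY
YYYYYYYYY
YYYYYYYYY

Derivation:
After op 1 fill(6,6,Y) [8 cells changed]:
YYYYBBYYY
YYYYBBYYY
YYYYYYYYY
YGGGYYYYY
YGGGYYYYY
YYYYYYYYY
YYYYYYYYY
YYYYYYYYY
After op 2 paint(5,6,W):
YYYYBBYYY
YYYYBBYYY
YYYYYYYYY
YGGGYYYYY
YGGGYYYYY
YYYYYYWYY
YYYYYYYYY
YYYYYYYYY
After op 3 paint(1,8,W):
YYYYBBYYY
YYYYBBYYW
YYYYYYYYY
YGGGYYYYY
YGGGYYYYY
YYYYYYWYY
YYYYYYYYY
YYYYYYYYY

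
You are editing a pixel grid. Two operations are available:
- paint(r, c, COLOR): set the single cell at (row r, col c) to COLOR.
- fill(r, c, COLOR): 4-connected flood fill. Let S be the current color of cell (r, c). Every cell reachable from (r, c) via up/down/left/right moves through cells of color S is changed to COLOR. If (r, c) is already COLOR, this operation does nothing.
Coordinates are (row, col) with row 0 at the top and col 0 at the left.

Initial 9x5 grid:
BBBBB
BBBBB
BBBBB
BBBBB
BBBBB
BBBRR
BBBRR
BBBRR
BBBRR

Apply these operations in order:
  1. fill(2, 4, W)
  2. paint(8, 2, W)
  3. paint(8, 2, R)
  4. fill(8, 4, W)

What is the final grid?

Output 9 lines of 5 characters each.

Answer: WWWWW
WWWWW
WWWWW
WWWWW
WWWWW
WWWWW
WWWWW
WWWWW
WWWWW

Derivation:
After op 1 fill(2,4,W) [37 cells changed]:
WWWWW
WWWWW
WWWWW
WWWWW
WWWWW
WWWRR
WWWRR
WWWRR
WWWRR
After op 2 paint(8,2,W):
WWWWW
WWWWW
WWWWW
WWWWW
WWWWW
WWWRR
WWWRR
WWWRR
WWWRR
After op 3 paint(8,2,R):
WWWWW
WWWWW
WWWWW
WWWWW
WWWWW
WWWRR
WWWRR
WWWRR
WWRRR
After op 4 fill(8,4,W) [9 cells changed]:
WWWWW
WWWWW
WWWWW
WWWWW
WWWWW
WWWWW
WWWWW
WWWWW
WWWWW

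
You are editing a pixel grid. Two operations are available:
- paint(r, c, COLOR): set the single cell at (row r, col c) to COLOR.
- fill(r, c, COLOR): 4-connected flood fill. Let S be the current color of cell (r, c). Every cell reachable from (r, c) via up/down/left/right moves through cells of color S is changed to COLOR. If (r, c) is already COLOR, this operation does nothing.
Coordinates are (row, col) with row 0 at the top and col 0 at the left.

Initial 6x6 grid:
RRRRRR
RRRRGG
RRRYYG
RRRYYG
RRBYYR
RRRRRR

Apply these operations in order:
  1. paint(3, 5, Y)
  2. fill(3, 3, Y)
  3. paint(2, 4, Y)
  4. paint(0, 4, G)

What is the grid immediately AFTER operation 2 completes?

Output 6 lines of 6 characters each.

After op 1 paint(3,5,Y):
RRRRRR
RRRRGG
RRRYYG
RRRYYY
RRBYYR
RRRRRR
After op 2 fill(3,3,Y) [0 cells changed]:
RRRRRR
RRRRGG
RRRYYG
RRRYYY
RRBYYR
RRRRRR

Answer: RRRRRR
RRRRGG
RRRYYG
RRRYYY
RRBYYR
RRRRRR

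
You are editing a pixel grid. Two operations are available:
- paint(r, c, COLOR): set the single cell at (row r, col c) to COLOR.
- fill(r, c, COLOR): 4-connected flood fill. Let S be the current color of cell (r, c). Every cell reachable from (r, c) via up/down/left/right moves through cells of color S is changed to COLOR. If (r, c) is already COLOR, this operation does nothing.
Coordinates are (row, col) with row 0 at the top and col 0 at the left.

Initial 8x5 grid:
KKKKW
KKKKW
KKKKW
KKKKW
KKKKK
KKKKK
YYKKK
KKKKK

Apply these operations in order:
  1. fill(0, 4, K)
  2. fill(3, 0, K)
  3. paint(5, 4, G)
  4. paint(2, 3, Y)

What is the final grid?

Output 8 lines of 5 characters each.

Answer: KKKKK
KKKKK
KKKYK
KKKKK
KKKKK
KKKKG
YYKKK
KKKKK

Derivation:
After op 1 fill(0,4,K) [4 cells changed]:
KKKKK
KKKKK
KKKKK
KKKKK
KKKKK
KKKKK
YYKKK
KKKKK
After op 2 fill(3,0,K) [0 cells changed]:
KKKKK
KKKKK
KKKKK
KKKKK
KKKKK
KKKKK
YYKKK
KKKKK
After op 3 paint(5,4,G):
KKKKK
KKKKK
KKKKK
KKKKK
KKKKK
KKKKG
YYKKK
KKKKK
After op 4 paint(2,3,Y):
KKKKK
KKKKK
KKKYK
KKKKK
KKKKK
KKKKG
YYKKK
KKKKK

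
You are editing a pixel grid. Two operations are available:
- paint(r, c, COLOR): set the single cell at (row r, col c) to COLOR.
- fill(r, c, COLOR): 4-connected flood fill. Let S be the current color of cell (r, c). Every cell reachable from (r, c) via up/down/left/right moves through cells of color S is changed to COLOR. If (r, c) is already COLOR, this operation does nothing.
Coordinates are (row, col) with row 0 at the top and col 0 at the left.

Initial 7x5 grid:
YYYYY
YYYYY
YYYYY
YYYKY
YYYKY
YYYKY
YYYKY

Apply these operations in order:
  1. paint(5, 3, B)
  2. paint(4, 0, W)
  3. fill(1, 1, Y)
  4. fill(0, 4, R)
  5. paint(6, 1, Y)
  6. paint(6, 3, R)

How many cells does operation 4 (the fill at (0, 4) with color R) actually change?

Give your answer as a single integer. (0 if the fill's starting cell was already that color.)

After op 1 paint(5,3,B):
YYYYY
YYYYY
YYYYY
YYYKY
YYYKY
YYYBY
YYYKY
After op 2 paint(4,0,W):
YYYYY
YYYYY
YYYYY
YYYKY
WYYKY
YYYBY
YYYKY
After op 3 fill(1,1,Y) [0 cells changed]:
YYYYY
YYYYY
YYYYY
YYYKY
WYYKY
YYYBY
YYYKY
After op 4 fill(0,4,R) [30 cells changed]:
RRRRR
RRRRR
RRRRR
RRRKR
WRRKR
RRRBR
RRRKR

Answer: 30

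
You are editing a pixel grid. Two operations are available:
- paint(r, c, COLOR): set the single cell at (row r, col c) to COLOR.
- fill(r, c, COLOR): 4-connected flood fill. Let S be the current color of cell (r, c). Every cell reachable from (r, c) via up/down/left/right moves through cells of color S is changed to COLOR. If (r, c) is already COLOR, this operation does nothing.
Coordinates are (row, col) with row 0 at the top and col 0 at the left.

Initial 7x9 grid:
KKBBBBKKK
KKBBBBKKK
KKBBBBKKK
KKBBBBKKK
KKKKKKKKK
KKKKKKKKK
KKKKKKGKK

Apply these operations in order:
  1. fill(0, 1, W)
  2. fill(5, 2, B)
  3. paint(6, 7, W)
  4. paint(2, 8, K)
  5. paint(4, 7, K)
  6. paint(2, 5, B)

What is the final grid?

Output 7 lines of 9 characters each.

After op 1 fill(0,1,W) [46 cells changed]:
WWBBBBWWW
WWBBBBWWW
WWBBBBWWW
WWBBBBWWW
WWWWWWWWW
WWWWWWWWW
WWWWWWGWW
After op 2 fill(5,2,B) [46 cells changed]:
BBBBBBBBB
BBBBBBBBB
BBBBBBBBB
BBBBBBBBB
BBBBBBBBB
BBBBBBBBB
BBBBBBGBB
After op 3 paint(6,7,W):
BBBBBBBBB
BBBBBBBBB
BBBBBBBBB
BBBBBBBBB
BBBBBBBBB
BBBBBBBBB
BBBBBBGWB
After op 4 paint(2,8,K):
BBBBBBBBB
BBBBBBBBB
BBBBBBBBK
BBBBBBBBB
BBBBBBBBB
BBBBBBBBB
BBBBBBGWB
After op 5 paint(4,7,K):
BBBBBBBBB
BBBBBBBBB
BBBBBBBBK
BBBBBBBBB
BBBBBBBKB
BBBBBBBBB
BBBBBBGWB
After op 6 paint(2,5,B):
BBBBBBBBB
BBBBBBBBB
BBBBBBBBK
BBBBBBBBB
BBBBBBBKB
BBBBBBBBB
BBBBBBGWB

Answer: BBBBBBBBB
BBBBBBBBB
BBBBBBBBK
BBBBBBBBB
BBBBBBBKB
BBBBBBBBB
BBBBBBGWB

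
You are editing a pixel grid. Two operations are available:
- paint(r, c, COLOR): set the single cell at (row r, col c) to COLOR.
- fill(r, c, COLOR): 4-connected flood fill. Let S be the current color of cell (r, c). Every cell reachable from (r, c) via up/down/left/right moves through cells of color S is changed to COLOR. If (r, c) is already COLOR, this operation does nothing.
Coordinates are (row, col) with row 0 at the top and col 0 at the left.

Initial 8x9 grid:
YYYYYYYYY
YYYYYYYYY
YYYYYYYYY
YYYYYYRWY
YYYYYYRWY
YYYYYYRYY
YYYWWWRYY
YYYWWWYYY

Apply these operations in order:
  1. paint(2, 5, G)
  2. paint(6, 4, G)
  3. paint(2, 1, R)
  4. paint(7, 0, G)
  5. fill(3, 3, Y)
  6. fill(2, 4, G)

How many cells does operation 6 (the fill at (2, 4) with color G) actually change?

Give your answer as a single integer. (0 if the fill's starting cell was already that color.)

Answer: 57

Derivation:
After op 1 paint(2,5,G):
YYYYYYYYY
YYYYYYYYY
YYYYYGYYY
YYYYYYRWY
YYYYYYRWY
YYYYYYRYY
YYYWWWRYY
YYYWWWYYY
After op 2 paint(6,4,G):
YYYYYYYYY
YYYYYYYYY
YYYYYGYYY
YYYYYYRWY
YYYYYYRWY
YYYYYYRYY
YYYWGWRYY
YYYWWWYYY
After op 3 paint(2,1,R):
YYYYYYYYY
YYYYYYYYY
YRYYYGYYY
YYYYYYRWY
YYYYYYRWY
YYYYYYRYY
YYYWGWRYY
YYYWWWYYY
After op 4 paint(7,0,G):
YYYYYYYYY
YYYYYYYYY
YRYYYGYYY
YYYYYYRWY
YYYYYYRWY
YYYYYYRYY
YYYWGWRYY
GYYWWWYYY
After op 5 fill(3,3,Y) [0 cells changed]:
YYYYYYYYY
YYYYYYYYY
YRYYYGYYY
YYYYYYRWY
YYYYYYRWY
YYYYYYRYY
YYYWGWRYY
GYYWWWYYY
After op 6 fill(2,4,G) [57 cells changed]:
GGGGGGGGG
GGGGGGGGG
GRGGGGGGG
GGGGGGRWG
GGGGGGRWG
GGGGGGRGG
GGGWGWRGG
GGGWWWGGG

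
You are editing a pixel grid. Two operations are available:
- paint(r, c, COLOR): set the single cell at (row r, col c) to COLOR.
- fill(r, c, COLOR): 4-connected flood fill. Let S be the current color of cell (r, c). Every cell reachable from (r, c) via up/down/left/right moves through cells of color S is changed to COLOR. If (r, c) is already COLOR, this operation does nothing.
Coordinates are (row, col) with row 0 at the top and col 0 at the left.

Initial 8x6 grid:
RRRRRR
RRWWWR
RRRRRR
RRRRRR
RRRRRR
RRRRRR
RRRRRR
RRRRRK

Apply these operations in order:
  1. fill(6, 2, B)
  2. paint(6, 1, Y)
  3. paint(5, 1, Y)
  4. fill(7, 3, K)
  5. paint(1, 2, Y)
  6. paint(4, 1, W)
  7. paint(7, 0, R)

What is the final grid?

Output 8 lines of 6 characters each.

Answer: KKKKKK
KKYWWK
KKKKKK
KKKKKK
KWKKKK
KYKKKK
KYKKKK
RKKKKK

Derivation:
After op 1 fill(6,2,B) [44 cells changed]:
BBBBBB
BBWWWB
BBBBBB
BBBBBB
BBBBBB
BBBBBB
BBBBBB
BBBBBK
After op 2 paint(6,1,Y):
BBBBBB
BBWWWB
BBBBBB
BBBBBB
BBBBBB
BBBBBB
BYBBBB
BBBBBK
After op 3 paint(5,1,Y):
BBBBBB
BBWWWB
BBBBBB
BBBBBB
BBBBBB
BYBBBB
BYBBBB
BBBBBK
After op 4 fill(7,3,K) [42 cells changed]:
KKKKKK
KKWWWK
KKKKKK
KKKKKK
KKKKKK
KYKKKK
KYKKKK
KKKKKK
After op 5 paint(1,2,Y):
KKKKKK
KKYWWK
KKKKKK
KKKKKK
KKKKKK
KYKKKK
KYKKKK
KKKKKK
After op 6 paint(4,1,W):
KKKKKK
KKYWWK
KKKKKK
KKKKKK
KWKKKK
KYKKKK
KYKKKK
KKKKKK
After op 7 paint(7,0,R):
KKKKKK
KKYWWK
KKKKKK
KKKKKK
KWKKKK
KYKKKK
KYKKKK
RKKKKK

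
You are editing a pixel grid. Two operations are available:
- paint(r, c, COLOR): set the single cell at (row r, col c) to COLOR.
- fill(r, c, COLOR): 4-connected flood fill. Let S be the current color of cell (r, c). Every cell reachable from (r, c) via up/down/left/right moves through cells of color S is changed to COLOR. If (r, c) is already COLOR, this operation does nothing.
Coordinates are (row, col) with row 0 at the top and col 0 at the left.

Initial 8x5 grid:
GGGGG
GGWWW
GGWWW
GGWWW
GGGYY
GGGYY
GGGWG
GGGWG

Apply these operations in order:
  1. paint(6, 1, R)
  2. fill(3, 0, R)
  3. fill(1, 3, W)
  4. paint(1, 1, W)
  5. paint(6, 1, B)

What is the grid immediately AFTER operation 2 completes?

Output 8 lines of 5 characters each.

After op 1 paint(6,1,R):
GGGGG
GGWWW
GGWWW
GGWWW
GGGYY
GGGYY
GRGWG
GGGWG
After op 2 fill(3,0,R) [22 cells changed]:
RRRRR
RRWWW
RRWWW
RRWWW
RRRYY
RRRYY
RRRWG
RRRWG

Answer: RRRRR
RRWWW
RRWWW
RRWWW
RRRYY
RRRYY
RRRWG
RRRWG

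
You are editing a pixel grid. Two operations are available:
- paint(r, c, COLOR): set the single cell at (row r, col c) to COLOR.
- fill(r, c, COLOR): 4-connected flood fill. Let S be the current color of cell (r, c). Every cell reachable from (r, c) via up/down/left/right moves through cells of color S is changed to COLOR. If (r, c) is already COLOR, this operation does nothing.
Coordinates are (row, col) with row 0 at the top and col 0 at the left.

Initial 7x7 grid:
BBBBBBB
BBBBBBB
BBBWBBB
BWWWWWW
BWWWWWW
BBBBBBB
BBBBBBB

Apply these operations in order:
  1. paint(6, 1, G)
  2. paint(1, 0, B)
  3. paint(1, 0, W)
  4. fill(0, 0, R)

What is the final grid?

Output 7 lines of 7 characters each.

Answer: RRRRRRR
WRRRRRR
RRRWRRR
RWWWWWW
RWWWWWW
RRRRRRR
RGRRRRR

Derivation:
After op 1 paint(6,1,G):
BBBBBBB
BBBBBBB
BBBWBBB
BWWWWWW
BWWWWWW
BBBBBBB
BGBBBBB
After op 2 paint(1,0,B):
BBBBBBB
BBBBBBB
BBBWBBB
BWWWWWW
BWWWWWW
BBBBBBB
BGBBBBB
After op 3 paint(1,0,W):
BBBBBBB
WBBBBBB
BBBWBBB
BWWWWWW
BWWWWWW
BBBBBBB
BGBBBBB
After op 4 fill(0,0,R) [34 cells changed]:
RRRRRRR
WRRRRRR
RRRWRRR
RWWWWWW
RWWWWWW
RRRRRRR
RGRRRRR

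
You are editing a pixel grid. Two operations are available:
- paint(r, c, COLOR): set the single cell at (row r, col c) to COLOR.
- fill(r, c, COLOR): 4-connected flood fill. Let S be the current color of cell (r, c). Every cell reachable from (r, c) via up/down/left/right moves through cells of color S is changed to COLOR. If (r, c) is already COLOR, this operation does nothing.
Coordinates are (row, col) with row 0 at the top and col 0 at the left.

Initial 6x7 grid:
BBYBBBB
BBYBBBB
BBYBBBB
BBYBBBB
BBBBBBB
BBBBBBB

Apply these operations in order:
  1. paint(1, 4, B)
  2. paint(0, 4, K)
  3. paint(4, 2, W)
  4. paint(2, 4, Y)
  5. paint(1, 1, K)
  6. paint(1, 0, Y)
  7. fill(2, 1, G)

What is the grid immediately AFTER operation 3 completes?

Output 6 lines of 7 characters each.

Answer: BBYBKBB
BBYBBBB
BBYBBBB
BBYBBBB
BBWBBBB
BBBBBBB

Derivation:
After op 1 paint(1,4,B):
BBYBBBB
BBYBBBB
BBYBBBB
BBYBBBB
BBBBBBB
BBBBBBB
After op 2 paint(0,4,K):
BBYBKBB
BBYBBBB
BBYBBBB
BBYBBBB
BBBBBBB
BBBBBBB
After op 3 paint(4,2,W):
BBYBKBB
BBYBBBB
BBYBBBB
BBYBBBB
BBWBBBB
BBBBBBB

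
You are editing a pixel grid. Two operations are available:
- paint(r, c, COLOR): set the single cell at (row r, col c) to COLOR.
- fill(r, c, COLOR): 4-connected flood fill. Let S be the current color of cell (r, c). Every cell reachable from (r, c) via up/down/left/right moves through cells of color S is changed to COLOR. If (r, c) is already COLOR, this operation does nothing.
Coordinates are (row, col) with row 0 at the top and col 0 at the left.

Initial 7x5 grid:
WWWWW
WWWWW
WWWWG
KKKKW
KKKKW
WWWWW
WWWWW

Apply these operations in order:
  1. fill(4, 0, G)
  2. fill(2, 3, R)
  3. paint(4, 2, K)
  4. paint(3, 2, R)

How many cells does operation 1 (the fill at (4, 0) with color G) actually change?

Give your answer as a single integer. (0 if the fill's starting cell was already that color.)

After op 1 fill(4,0,G) [8 cells changed]:
WWWWW
WWWWW
WWWWG
GGGGW
GGGGW
WWWWW
WWWWW

Answer: 8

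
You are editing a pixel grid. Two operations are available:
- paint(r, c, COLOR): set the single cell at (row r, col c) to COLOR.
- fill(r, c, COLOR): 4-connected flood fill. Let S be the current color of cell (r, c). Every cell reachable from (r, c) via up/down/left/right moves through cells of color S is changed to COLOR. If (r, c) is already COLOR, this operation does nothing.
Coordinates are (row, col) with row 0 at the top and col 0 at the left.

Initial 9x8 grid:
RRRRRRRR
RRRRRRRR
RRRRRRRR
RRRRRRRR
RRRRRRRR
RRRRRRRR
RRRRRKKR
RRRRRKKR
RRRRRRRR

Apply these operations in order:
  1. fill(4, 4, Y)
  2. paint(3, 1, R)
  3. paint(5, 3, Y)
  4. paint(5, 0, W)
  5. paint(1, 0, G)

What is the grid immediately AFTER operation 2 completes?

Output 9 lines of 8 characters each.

After op 1 fill(4,4,Y) [68 cells changed]:
YYYYYYYY
YYYYYYYY
YYYYYYYY
YYYYYYYY
YYYYYYYY
YYYYYYYY
YYYYYKKY
YYYYYKKY
YYYYYYYY
After op 2 paint(3,1,R):
YYYYYYYY
YYYYYYYY
YYYYYYYY
YRYYYYYY
YYYYYYYY
YYYYYYYY
YYYYYKKY
YYYYYKKY
YYYYYYYY

Answer: YYYYYYYY
YYYYYYYY
YYYYYYYY
YRYYYYYY
YYYYYYYY
YYYYYYYY
YYYYYKKY
YYYYYKKY
YYYYYYYY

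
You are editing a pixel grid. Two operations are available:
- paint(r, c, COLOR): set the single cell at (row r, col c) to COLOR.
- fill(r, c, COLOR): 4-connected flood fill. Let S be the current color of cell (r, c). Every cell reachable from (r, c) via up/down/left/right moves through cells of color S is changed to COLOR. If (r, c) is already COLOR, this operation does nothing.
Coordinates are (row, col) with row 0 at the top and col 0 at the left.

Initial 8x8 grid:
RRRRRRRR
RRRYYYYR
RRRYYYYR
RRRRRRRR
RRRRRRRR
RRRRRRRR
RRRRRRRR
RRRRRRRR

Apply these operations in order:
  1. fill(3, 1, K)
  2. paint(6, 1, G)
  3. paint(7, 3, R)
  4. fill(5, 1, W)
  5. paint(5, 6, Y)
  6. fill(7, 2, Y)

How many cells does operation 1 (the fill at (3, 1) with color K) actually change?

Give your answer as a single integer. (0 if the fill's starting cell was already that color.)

Answer: 56

Derivation:
After op 1 fill(3,1,K) [56 cells changed]:
KKKKKKKK
KKKYYYYK
KKKYYYYK
KKKKKKKK
KKKKKKKK
KKKKKKKK
KKKKKKKK
KKKKKKKK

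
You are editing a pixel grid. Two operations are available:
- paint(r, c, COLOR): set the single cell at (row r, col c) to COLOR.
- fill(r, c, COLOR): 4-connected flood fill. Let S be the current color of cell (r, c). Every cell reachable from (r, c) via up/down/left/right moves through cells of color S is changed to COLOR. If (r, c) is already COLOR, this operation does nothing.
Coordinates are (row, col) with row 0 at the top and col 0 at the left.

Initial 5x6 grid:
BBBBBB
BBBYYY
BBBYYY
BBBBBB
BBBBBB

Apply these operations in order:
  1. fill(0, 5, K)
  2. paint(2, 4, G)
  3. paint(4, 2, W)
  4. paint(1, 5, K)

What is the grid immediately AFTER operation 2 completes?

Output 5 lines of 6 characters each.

After op 1 fill(0,5,K) [24 cells changed]:
KKKKKK
KKKYYY
KKKYYY
KKKKKK
KKKKKK
After op 2 paint(2,4,G):
KKKKKK
KKKYYY
KKKYGY
KKKKKK
KKKKKK

Answer: KKKKKK
KKKYYY
KKKYGY
KKKKKK
KKKKKK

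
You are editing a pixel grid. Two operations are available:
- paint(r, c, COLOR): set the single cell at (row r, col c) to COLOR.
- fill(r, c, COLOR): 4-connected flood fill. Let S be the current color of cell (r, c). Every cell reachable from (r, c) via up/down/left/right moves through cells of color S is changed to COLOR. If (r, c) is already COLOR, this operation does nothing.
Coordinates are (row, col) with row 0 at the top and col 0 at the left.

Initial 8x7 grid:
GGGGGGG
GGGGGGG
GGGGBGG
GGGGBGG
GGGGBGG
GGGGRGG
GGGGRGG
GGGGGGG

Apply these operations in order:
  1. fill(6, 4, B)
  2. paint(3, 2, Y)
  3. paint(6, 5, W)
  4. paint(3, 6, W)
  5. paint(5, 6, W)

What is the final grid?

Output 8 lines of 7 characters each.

After op 1 fill(6,4,B) [2 cells changed]:
GGGGGGG
GGGGGGG
GGGGBGG
GGGGBGG
GGGGBGG
GGGGBGG
GGGGBGG
GGGGGGG
After op 2 paint(3,2,Y):
GGGGGGG
GGGGGGG
GGGGBGG
GGYGBGG
GGGGBGG
GGGGBGG
GGGGBGG
GGGGGGG
After op 3 paint(6,5,W):
GGGGGGG
GGGGGGG
GGGGBGG
GGYGBGG
GGGGBGG
GGGGBGG
GGGGBWG
GGGGGGG
After op 4 paint(3,6,W):
GGGGGGG
GGGGGGG
GGGGBGG
GGYGBGW
GGGGBGG
GGGGBGG
GGGGBWG
GGGGGGG
After op 5 paint(5,6,W):
GGGGGGG
GGGGGGG
GGGGBGG
GGYGBGW
GGGGBGG
GGGGBGW
GGGGBWG
GGGGGGG

Answer: GGGGGGG
GGGGGGG
GGGGBGG
GGYGBGW
GGGGBGG
GGGGBGW
GGGGBWG
GGGGGGG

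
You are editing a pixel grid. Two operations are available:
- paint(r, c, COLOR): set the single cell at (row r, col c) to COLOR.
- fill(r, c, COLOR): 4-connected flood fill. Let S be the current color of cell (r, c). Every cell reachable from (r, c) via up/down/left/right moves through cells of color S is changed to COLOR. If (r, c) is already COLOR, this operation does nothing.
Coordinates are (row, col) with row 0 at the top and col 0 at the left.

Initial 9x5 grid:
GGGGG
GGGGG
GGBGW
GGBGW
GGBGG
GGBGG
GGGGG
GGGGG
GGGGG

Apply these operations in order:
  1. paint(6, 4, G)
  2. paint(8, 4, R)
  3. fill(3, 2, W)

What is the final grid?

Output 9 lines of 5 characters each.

After op 1 paint(6,4,G):
GGGGG
GGGGG
GGBGW
GGBGW
GGBGG
GGBGG
GGGGG
GGGGG
GGGGG
After op 2 paint(8,4,R):
GGGGG
GGGGG
GGBGW
GGBGW
GGBGG
GGBGG
GGGGG
GGGGG
GGGGR
After op 3 fill(3,2,W) [4 cells changed]:
GGGGG
GGGGG
GGWGW
GGWGW
GGWGG
GGWGG
GGGGG
GGGGG
GGGGR

Answer: GGGGG
GGGGG
GGWGW
GGWGW
GGWGG
GGWGG
GGGGG
GGGGG
GGGGR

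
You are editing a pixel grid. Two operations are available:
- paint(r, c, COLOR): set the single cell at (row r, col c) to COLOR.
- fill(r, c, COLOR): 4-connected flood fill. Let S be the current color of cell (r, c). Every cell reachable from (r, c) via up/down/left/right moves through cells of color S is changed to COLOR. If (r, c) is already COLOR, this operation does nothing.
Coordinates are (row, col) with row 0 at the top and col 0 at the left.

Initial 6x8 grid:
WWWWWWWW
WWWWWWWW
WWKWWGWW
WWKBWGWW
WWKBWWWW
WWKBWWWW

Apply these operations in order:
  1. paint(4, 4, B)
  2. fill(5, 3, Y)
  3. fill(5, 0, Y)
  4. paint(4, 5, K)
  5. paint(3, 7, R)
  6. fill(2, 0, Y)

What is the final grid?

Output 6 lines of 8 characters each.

After op 1 paint(4,4,B):
WWWWWWWW
WWWWWWWW
WWKWWGWW
WWKBWGWW
WWKBBWWW
WWKBWWWW
After op 2 fill(5,3,Y) [4 cells changed]:
WWWWWWWW
WWWWWWWW
WWKWWGWW
WWKYWGWW
WWKYYWWW
WWKYWWWW
After op 3 fill(5,0,Y) [38 cells changed]:
YYYYYYYY
YYYYYYYY
YYKYYGYY
YYKYYGYY
YYKYYYYY
YYKYYYYY
After op 4 paint(4,5,K):
YYYYYYYY
YYYYYYYY
YYKYYGYY
YYKYYGYY
YYKYYKYY
YYKYYYYY
After op 5 paint(3,7,R):
YYYYYYYY
YYYYYYYY
YYKYYGYY
YYKYYGYR
YYKYYKYY
YYKYYYYY
After op 6 fill(2,0,Y) [0 cells changed]:
YYYYYYYY
YYYYYYYY
YYKYYGYY
YYKYYGYR
YYKYYKYY
YYKYYYYY

Answer: YYYYYYYY
YYYYYYYY
YYKYYGYY
YYKYYGYR
YYKYYKYY
YYKYYYYY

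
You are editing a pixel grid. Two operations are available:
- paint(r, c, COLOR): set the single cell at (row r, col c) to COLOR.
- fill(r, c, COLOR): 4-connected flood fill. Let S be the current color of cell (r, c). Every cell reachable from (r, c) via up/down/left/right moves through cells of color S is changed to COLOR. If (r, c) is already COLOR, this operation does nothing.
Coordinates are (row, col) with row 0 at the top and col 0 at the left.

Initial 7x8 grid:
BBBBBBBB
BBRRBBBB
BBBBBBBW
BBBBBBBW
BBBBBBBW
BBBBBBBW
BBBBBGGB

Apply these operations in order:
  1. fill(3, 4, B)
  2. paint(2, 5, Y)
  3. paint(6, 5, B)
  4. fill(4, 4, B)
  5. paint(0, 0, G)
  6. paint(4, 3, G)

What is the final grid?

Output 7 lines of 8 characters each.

After op 1 fill(3,4,B) [0 cells changed]:
BBBBBBBB
BBRRBBBB
BBBBBBBW
BBBBBBBW
BBBBBBBW
BBBBBBBW
BBBBBGGB
After op 2 paint(2,5,Y):
BBBBBBBB
BBRRBBBB
BBBBBYBW
BBBBBBBW
BBBBBBBW
BBBBBBBW
BBBBBGGB
After op 3 paint(6,5,B):
BBBBBBBB
BBRRBBBB
BBBBBYBW
BBBBBBBW
BBBBBBBW
BBBBBBBW
BBBBBBGB
After op 4 fill(4,4,B) [0 cells changed]:
BBBBBBBB
BBRRBBBB
BBBBBYBW
BBBBBBBW
BBBBBBBW
BBBBBBBW
BBBBBBGB
After op 5 paint(0,0,G):
GBBBBBBB
BBRRBBBB
BBBBBYBW
BBBBBBBW
BBBBBBBW
BBBBBBBW
BBBBBBGB
After op 6 paint(4,3,G):
GBBBBBBB
BBRRBBBB
BBBBBYBW
BBBBBBBW
BBBGBBBW
BBBBBBBW
BBBBBBGB

Answer: GBBBBBBB
BBRRBBBB
BBBBBYBW
BBBBBBBW
BBBGBBBW
BBBBBBBW
BBBBBBGB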